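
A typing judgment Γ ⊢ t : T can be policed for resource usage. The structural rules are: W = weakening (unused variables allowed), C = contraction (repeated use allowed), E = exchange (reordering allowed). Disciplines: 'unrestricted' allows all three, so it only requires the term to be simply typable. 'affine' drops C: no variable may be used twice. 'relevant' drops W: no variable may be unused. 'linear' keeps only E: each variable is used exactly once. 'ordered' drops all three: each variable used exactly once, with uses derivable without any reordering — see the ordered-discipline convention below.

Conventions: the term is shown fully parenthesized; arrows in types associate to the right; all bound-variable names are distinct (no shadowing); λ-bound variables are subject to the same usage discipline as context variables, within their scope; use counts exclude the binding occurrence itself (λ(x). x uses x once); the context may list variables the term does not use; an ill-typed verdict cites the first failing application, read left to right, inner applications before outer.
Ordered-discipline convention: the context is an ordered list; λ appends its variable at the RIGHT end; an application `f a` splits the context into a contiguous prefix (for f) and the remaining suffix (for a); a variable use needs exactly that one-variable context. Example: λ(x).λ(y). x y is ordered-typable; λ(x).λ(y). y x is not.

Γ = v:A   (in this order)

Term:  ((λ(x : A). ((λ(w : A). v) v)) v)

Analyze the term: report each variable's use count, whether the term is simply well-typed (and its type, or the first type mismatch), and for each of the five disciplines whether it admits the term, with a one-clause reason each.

usage: v ×3, x (bound) ×0, w (bound) ×0
uses in reading order: v, v, v
typing: well-typed at A
ordered ✗ (uses contraction: v ×3; x, w never used (weakening))
linear ✗ (uses contraction: v ×3; x, w never used (weakening))
affine ✗ (uses contraction: v ×3)
relevant ✗ (x, w never used (weakening))
unrestricted ✓ (typability at A is all that's needed)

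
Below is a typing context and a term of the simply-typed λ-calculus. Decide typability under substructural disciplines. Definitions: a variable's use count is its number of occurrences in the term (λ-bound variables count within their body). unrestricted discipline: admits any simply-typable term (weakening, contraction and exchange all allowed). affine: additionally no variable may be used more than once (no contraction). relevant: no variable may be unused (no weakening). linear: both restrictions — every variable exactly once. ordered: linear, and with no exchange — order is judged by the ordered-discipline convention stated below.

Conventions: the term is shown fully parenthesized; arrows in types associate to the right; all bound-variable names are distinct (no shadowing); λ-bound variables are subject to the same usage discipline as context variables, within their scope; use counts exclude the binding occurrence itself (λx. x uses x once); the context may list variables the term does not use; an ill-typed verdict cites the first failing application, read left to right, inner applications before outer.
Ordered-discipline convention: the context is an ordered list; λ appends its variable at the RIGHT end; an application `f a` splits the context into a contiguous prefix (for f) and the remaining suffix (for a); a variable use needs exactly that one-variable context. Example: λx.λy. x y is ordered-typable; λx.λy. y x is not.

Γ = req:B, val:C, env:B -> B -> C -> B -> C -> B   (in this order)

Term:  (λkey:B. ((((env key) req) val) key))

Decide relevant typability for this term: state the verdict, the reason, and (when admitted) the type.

yes — at least one use each (req, val, env, key); term : B -> C -> B
usage: req: 1×, val: 1×, env: 1×, key (bound): 2×
left-to-right use order: env, key, req, val, key
typing: well-typed — term : B -> C -> B
across the five disciplines: ordered ✗ · linear ✗ · affine ✗ · relevant ✓ · unrestricted ✓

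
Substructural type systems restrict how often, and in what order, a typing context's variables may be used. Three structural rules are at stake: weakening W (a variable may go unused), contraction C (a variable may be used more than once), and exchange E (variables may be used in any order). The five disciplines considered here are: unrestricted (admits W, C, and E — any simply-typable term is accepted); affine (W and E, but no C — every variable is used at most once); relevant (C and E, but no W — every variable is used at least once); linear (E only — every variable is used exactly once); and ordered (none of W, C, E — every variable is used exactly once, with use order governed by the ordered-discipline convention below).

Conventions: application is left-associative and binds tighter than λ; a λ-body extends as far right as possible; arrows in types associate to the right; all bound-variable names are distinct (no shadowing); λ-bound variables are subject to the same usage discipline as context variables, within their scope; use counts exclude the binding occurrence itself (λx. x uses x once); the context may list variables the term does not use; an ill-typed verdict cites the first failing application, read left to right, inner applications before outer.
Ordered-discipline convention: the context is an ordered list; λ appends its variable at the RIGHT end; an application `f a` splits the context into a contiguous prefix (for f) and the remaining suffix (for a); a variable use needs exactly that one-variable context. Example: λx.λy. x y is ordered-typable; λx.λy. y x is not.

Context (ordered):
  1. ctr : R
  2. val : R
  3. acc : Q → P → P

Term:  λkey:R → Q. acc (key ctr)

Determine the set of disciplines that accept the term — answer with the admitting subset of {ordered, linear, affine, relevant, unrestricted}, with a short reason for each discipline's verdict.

admitted in: affine, unrestricted
usage: ctr: 1, val: 0, acc: 1, key (bound): 1
use order (left to right): acc, key, ctr
typing: well-typed — term : (R → Q) → P → P
ordered: ✗ — val left unused
linear: ✗ — val left unused
affine: ✓ — ctr, val, acc, key: no repeats, contraction unneeded
relevant: ✗ — val left unused
unrestricted: ✓ — type-checks ((R → Q) → P → P) and nothing is barred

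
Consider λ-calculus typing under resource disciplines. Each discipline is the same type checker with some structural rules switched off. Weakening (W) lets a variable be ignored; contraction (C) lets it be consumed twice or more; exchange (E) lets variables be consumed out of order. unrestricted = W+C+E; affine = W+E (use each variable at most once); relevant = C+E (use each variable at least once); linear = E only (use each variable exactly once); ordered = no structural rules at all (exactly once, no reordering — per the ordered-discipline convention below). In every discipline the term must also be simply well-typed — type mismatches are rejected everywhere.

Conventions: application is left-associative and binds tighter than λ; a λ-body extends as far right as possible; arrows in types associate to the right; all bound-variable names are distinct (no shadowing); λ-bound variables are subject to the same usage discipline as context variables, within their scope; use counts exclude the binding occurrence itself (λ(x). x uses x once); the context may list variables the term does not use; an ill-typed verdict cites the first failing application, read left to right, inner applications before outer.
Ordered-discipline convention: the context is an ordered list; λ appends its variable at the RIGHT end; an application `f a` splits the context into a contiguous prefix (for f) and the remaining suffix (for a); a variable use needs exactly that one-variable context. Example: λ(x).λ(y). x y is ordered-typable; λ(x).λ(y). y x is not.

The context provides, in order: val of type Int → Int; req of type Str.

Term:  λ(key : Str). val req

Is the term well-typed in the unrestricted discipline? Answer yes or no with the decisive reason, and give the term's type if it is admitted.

no — the type mismatch rejects it
counts: val: 1×, req: 1×, key (λ-bound): 0×
use order (left to right): val, req
typing: ill-typed: argument of type Str where Int is required
per-discipline verdicts: ordered ✗ · linear ✗ · affine ✗ · relevant ✗ · unrestricted ✗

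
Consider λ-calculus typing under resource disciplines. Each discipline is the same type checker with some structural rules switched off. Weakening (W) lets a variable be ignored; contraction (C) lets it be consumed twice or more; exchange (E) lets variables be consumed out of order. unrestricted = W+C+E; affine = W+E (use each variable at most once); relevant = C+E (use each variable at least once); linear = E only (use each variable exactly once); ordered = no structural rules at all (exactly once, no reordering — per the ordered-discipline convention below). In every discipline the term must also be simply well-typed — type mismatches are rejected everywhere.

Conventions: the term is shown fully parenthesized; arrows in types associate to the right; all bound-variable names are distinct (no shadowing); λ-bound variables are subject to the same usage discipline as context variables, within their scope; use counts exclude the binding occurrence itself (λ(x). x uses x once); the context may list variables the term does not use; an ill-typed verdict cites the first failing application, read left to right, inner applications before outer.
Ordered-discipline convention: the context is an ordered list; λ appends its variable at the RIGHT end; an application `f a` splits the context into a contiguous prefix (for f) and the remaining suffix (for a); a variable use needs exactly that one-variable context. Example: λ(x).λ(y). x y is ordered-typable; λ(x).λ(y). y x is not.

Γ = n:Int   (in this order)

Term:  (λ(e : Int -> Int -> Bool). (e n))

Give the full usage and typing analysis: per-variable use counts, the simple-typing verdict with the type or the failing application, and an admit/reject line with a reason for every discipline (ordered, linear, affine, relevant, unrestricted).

variable uses: n: 1×, e [bound]: 1×
use order (left to right): e, n
typing: well-typed at (Int -> Int -> Bool) -> Int -> Bool
ordered: ✗, use order e, n needs exchange
linear: ✓, n, e: one use apiece
affine: ✓, none of n, e used more than once
relevant: ✓, none of n, e goes unused
unrestricted: ✓, well-typed at (Int -> Int -> Bool) -> Int -> Bool; no restrictions here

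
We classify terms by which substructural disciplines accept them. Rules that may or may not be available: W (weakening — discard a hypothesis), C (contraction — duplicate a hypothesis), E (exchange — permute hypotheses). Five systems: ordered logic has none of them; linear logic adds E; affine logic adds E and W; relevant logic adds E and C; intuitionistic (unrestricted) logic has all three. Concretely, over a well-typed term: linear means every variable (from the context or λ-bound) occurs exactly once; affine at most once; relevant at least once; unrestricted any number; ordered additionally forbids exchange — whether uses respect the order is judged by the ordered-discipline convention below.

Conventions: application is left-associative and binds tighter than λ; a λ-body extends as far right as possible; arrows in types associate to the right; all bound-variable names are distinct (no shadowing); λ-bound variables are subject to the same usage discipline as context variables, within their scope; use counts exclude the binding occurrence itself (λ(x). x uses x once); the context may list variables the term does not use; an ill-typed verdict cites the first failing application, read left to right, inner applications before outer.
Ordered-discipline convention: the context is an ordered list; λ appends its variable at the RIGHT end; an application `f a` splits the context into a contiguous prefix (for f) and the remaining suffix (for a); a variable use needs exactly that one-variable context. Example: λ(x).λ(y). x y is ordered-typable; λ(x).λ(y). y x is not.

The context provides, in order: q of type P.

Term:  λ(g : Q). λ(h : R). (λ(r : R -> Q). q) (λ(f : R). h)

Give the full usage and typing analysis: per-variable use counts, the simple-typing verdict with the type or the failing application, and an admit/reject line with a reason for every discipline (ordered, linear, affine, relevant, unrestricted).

counts: q ×1, g (λ-bound) ×0, h (λ-bound) ×1, r (λ-bound) ×0, f (λ-bound) ×0
left-to-right use order: q, h
typing: ill-typed: a function awaiting R -> Q gets R -> R
ordered: ✗, fails simple typing
linear: ✗, a type mismatch blocks all five
affine: ✗, the type mismatch rejects it
relevant: ✗, not simply typable
unrestricted: ✗, fails simple typing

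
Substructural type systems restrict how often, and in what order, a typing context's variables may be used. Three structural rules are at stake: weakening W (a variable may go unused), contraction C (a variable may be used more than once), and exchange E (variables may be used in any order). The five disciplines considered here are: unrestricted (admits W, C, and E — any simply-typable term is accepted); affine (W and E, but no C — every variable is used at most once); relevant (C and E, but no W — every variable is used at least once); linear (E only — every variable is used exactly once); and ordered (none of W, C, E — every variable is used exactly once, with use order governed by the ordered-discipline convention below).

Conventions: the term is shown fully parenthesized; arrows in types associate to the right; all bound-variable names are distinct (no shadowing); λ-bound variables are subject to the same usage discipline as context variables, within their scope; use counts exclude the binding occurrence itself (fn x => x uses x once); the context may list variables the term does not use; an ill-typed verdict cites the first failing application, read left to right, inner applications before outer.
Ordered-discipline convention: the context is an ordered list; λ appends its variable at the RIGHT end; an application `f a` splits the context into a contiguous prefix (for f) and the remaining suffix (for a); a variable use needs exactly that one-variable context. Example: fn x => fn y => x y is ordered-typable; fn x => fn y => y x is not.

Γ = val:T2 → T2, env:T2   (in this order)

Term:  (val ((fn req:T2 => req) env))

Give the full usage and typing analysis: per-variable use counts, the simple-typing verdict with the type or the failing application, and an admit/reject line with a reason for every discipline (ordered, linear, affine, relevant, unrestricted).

usage: val: 1×, env: 1×, req (bound): 1×
order of uses: val, req, env
typing: well-typed — term : T2
ordered ✓ (val, env, req: once each, no exchange needed)
linear ✓ (val, env, req: one use apiece)
affine ✓ (at most one use each (val, env, req))
relevant ✓ (every one of val, env, req appears)
unrestricted ✓ (type-checks (T2) and nothing is barred)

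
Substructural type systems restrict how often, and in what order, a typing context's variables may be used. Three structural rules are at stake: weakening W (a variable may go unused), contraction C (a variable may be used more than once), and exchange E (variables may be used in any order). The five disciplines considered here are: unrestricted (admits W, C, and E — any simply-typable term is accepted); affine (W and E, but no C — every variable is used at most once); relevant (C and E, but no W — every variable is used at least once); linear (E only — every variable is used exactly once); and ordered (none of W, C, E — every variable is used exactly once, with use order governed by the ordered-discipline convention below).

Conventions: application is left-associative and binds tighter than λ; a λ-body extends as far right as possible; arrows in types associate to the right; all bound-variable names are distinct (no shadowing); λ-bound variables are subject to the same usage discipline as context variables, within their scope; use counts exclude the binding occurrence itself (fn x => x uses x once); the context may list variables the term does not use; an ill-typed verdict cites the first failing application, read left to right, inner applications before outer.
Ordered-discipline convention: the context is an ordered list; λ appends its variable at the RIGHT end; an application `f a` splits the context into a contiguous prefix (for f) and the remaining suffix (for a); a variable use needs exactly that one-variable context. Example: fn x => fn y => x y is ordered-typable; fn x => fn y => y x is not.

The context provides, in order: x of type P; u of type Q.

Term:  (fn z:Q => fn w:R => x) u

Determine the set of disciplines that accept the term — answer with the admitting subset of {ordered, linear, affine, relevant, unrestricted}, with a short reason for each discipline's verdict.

admitted in: affine, unrestricted
use counts: x: 1, u: 1, z (bound): 0, w (bound): 0
use order (left to right): x, u
typing: well-typed at R -> P
ordered ✗ (needs weakening: z, w unused)
linear ✗ (needs weakening: z, w unused)
affine ✓ (x, u, z, w: no repeats, contraction unneeded)
relevant ✗ (needs weakening: z, w unused)
unrestricted ✓ (type-checks (R -> P) and nothing is barred)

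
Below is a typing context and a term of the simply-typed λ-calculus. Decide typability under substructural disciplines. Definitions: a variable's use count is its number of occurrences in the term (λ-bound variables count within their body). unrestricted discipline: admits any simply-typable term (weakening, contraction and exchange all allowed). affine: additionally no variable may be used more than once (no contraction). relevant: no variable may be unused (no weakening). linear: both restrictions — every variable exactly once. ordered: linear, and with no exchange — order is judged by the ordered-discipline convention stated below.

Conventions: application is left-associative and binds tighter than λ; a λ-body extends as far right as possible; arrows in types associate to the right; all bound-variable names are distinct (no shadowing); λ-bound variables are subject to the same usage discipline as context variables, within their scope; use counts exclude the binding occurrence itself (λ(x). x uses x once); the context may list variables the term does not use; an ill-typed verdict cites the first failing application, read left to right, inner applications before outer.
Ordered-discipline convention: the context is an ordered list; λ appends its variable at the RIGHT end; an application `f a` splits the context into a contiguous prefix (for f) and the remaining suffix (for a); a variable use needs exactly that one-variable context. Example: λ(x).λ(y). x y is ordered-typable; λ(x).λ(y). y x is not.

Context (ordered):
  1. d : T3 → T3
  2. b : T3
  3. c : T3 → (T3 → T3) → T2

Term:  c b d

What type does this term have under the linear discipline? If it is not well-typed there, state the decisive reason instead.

term : T2
usage: d=1; b=1; c=1
left-to-right use order: c, b, d
typing: well-typed at T2
summary: ordered ✗; linear ✓; affine ✓; relevant ✓; unrestricted ✓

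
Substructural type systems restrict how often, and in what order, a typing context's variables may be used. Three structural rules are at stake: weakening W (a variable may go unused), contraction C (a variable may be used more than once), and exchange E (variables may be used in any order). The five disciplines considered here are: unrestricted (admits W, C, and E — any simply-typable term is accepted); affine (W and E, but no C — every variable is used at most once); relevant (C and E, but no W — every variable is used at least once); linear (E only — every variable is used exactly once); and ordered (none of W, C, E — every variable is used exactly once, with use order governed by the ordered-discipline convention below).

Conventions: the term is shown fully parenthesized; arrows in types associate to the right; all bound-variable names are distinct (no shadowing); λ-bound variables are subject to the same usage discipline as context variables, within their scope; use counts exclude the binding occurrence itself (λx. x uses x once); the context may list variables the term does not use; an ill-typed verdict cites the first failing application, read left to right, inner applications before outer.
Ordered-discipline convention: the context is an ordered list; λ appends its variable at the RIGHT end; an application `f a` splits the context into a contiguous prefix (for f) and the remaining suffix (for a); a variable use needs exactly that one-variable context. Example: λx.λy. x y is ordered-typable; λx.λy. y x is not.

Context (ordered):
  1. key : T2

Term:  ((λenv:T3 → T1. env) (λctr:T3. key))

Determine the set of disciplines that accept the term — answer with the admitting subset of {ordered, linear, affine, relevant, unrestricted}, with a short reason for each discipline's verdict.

admitted in: none
counts: key=1, env [bound]=1, ctr [bound]=0
uses in reading order: env, key
typing: ill-typed: a function awaiting T3 → T1 gets T3 → T2
ordered ✗ (the type mismatch rejects it)
linear ✗ (not simply typable)
affine ✗ (fails simple typing)
relevant ✗ (a type mismatch blocks all five)
unrestricted ✗ (the type mismatch rejects it)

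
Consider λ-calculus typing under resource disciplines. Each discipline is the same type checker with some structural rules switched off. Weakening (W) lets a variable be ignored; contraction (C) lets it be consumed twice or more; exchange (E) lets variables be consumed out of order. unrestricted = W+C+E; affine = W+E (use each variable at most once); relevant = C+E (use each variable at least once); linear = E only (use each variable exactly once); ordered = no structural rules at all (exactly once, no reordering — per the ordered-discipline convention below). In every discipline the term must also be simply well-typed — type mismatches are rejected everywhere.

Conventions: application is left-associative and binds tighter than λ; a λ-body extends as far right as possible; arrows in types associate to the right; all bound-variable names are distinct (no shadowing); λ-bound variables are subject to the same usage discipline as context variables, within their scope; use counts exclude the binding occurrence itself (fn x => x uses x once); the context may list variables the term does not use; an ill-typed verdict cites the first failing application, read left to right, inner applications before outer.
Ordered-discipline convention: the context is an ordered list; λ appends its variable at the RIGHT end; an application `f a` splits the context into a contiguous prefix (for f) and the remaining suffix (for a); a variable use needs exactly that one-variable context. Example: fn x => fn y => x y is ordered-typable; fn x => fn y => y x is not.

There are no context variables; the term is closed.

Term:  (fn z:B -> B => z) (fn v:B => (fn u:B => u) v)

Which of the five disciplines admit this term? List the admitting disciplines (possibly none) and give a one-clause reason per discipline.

admitted by: ordered, linear, affine, relevant, unrestricted
usage: z (bound) ×1, v (bound) ×1, u (bound) ×1
uses in reading order: z, u, v
typing: well-typed at B -> B
ordered: ✓, z, v, u: once each, no exchange needed
linear: ✓, single use per variable (z, v, u)
affine: ✓, at most one use each (z, v, u)
relevant: ✓, z, v, u: all used, weakening unneeded
unrestricted: ✓, type-checks (B -> B) and nothing is barred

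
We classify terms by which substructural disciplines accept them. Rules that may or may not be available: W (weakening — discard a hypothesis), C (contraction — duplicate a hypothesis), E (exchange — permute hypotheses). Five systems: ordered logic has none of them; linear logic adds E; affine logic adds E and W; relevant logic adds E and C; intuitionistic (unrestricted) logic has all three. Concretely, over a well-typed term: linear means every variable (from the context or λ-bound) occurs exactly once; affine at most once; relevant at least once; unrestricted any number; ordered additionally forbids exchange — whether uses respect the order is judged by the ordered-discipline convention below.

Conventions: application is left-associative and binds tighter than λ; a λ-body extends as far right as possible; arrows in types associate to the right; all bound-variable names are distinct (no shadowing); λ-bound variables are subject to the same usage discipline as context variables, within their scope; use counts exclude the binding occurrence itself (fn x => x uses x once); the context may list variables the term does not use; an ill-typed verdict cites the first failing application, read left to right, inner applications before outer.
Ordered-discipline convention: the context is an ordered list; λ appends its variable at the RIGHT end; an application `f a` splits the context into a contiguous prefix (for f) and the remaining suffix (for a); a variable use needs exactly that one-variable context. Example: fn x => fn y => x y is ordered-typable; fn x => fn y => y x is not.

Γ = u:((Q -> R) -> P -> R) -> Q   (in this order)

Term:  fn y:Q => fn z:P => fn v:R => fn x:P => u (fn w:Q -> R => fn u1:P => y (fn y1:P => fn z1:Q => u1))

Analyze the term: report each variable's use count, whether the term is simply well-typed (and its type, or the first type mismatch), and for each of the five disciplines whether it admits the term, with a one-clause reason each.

use counts: u ×1, y (bound) ×1, z (bound) ×0, v (bound) ×0, x (bound) ×0, w (bound) ×0, u1 (bound) ×1, y1 (bound) ×0, z1 (bound) ×0
order of uses: u, y, u1
typing: ill-typed: non-arrow in function slot: Q
ordered: ✗ — a type mismatch blocks all five
linear: ✗ — the type mismatch rejects it
affine: ✗ — not simply typable
relevant: ✗ — fails simple typing
unrestricted: ✗ — a type mismatch blocks all five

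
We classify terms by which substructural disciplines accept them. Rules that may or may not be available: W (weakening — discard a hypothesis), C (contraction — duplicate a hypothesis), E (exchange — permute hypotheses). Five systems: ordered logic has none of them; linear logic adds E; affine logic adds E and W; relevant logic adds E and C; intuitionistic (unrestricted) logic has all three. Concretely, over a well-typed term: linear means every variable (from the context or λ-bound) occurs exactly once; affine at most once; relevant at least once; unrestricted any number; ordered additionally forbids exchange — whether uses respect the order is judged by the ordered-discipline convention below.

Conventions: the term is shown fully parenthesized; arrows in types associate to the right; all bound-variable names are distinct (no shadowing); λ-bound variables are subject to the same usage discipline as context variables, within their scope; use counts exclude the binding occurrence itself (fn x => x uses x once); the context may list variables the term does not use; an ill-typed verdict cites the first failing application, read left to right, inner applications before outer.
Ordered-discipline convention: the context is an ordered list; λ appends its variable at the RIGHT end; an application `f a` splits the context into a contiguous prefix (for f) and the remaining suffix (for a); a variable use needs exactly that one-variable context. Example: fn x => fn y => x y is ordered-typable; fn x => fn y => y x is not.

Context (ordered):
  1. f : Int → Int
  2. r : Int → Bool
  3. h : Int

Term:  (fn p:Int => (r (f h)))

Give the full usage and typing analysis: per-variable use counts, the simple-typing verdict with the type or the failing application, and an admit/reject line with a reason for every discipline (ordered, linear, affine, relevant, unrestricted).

use counts: f=1; r=1; h=1; p [bound]=0
use order (left to right): r, f, h
typing: the term checks, with type Int → Bool
ordered ✗ (unused: p — weakening required)
linear ✗ (unused: p — weakening required)
affine ✓ (at most one use each (f, r, h, p))
relevant ✗ (unused: p — weakening required)
unrestricted ✓ (well-typed at Int → Bool; no restrictions here)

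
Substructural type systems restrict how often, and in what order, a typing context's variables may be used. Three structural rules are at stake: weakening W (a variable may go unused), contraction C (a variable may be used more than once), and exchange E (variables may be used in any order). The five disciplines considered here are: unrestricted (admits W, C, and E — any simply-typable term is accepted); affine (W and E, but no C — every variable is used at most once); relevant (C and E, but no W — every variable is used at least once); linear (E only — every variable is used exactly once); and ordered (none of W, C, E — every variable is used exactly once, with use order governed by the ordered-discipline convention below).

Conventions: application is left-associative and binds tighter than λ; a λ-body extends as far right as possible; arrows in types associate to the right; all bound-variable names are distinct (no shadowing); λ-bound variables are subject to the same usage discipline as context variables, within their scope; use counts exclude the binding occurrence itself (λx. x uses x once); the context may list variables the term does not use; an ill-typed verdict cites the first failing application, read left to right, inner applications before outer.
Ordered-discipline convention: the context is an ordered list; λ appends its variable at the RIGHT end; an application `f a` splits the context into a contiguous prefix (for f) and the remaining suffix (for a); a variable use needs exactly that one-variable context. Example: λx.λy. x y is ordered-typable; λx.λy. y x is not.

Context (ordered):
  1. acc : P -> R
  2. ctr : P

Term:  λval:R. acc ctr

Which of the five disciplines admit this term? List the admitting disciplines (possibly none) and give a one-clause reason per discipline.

admitted by: affine, unrestricted
variable uses: acc=1, ctr=1, val [bound]=0
left-to-right use order: acc, ctr
typing: well-typed at R -> R
ordered: ✗ — unused: val — weakening required
linear: ✗ — unused: val — weakening required
affine: ✓ — acc, ctr, val: no repeats, contraction unneeded
relevant: ✗ — unused: val — weakening required
unrestricted: ✓ — simply typable at R -> R; W, C, E all held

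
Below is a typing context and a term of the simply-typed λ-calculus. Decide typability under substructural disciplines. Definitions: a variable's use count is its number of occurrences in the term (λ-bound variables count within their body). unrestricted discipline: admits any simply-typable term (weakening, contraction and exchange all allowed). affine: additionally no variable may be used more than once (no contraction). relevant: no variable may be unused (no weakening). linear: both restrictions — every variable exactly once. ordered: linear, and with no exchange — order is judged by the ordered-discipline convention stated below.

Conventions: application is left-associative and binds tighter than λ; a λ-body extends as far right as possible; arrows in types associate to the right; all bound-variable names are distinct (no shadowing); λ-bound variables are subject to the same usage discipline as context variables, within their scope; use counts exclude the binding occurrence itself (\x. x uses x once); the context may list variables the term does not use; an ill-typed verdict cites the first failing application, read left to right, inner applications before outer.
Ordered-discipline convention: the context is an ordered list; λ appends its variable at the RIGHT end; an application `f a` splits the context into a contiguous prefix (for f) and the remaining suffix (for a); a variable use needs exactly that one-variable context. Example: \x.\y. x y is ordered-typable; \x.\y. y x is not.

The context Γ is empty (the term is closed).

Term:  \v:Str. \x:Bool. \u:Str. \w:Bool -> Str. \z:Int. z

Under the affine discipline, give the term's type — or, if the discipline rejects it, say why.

term : Str -> Bool -> Str -> (Bool -> Str) -> Int -> Int
use counts: v (λ-bound)=0, x (λ-bound)=0, u (λ-bound)=0, w (λ-bound)=0, z (λ-bound)=1
use order (left to right): z
typing: the term checks, with type Str -> Bool -> Str -> (Bool -> Str) -> Int -> Int
all disciplines: ordered ✗ | linear ✗ | affine ✓ | relevant ✗ | unrestricted ✓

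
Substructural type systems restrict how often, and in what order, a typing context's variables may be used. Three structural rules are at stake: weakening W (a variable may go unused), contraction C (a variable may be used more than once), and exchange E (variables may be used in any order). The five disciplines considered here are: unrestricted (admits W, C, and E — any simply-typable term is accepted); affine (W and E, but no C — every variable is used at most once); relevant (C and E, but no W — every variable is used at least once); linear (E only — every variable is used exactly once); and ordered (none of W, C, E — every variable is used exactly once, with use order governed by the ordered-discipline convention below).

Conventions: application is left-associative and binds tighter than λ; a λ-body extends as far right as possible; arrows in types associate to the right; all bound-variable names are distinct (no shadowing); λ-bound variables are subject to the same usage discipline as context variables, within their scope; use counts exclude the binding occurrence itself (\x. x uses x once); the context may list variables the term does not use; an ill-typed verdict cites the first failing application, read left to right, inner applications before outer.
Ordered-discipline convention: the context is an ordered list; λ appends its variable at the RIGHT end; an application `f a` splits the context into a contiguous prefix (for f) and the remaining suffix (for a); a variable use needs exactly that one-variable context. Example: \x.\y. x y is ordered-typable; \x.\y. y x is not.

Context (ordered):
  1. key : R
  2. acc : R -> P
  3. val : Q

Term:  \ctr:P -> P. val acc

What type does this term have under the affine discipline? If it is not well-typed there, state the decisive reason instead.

not well-typed under affine — not simply typable
usage: key: 0; acc: 1; val: 1; ctr (bound): 0
left-to-right use order: val, acc
typing: ill-typed: non-function type Q applied to an argument
summary: ordered ✗ | linear ✗ | affine ✗ | relevant ✗ | unrestricted ✗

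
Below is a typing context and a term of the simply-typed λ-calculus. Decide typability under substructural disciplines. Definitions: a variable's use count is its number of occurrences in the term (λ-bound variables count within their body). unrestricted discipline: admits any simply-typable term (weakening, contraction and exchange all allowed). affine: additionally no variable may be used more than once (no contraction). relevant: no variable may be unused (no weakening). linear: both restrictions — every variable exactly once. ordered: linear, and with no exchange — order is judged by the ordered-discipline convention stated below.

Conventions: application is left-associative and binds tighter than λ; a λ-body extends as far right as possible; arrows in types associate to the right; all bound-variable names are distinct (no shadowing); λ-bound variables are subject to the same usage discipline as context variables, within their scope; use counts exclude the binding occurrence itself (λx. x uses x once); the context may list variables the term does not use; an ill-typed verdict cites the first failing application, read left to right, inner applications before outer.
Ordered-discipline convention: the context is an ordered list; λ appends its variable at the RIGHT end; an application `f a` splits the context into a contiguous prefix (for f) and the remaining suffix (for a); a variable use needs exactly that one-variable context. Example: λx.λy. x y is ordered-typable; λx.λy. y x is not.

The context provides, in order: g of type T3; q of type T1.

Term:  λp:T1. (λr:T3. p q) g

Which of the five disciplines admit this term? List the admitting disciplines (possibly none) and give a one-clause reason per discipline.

admitting disciplines: none
counts: g: 1; q: 1; p (bound): 1; r (bound): 0
left-to-right use order: p, q, g
typing: ill-typed: applying a non-function (T1)
ordered: ✗, fails simple typing
linear: ✗, a type mismatch blocks all five
affine: ✗, the type mismatch rejects it
relevant: ✗, not simply typable
unrestricted: ✗, fails simple typing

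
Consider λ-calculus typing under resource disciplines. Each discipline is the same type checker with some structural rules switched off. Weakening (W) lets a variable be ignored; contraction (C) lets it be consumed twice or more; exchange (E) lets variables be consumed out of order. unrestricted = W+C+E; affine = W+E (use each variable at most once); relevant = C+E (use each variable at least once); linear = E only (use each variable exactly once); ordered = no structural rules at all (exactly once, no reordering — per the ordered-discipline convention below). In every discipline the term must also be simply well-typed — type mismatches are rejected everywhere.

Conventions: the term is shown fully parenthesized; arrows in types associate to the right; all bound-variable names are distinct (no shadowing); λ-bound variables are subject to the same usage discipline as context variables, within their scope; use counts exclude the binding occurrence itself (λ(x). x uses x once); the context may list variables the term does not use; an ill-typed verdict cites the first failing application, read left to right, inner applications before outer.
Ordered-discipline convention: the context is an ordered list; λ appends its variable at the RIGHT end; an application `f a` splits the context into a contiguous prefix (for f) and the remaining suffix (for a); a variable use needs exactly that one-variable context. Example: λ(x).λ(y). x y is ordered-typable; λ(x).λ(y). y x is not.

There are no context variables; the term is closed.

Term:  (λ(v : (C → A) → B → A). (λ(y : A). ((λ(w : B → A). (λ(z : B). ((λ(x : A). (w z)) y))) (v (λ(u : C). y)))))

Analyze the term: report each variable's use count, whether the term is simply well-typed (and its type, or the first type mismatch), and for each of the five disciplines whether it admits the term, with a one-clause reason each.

counts: v (bound) ×1, y (bound) ×2, w (bound) ×1, z (bound) ×1, x (bound) ×0, u (bound) ×0
use order (left to right): w, z, y, v, y
typing: ✓ — ((C → A) → B → A) → A → B → A
ordered ✗ (repeated use of y ×2; x, u left unused)
linear ✗ (repeated use of y ×2; x, u left unused)
affine ✗ (repeated use of y ×2)
relevant ✗ (x, u left unused)
unrestricted ✓ (well-typed at ((C → A) → B → A) → A → B → A; no restrictions here)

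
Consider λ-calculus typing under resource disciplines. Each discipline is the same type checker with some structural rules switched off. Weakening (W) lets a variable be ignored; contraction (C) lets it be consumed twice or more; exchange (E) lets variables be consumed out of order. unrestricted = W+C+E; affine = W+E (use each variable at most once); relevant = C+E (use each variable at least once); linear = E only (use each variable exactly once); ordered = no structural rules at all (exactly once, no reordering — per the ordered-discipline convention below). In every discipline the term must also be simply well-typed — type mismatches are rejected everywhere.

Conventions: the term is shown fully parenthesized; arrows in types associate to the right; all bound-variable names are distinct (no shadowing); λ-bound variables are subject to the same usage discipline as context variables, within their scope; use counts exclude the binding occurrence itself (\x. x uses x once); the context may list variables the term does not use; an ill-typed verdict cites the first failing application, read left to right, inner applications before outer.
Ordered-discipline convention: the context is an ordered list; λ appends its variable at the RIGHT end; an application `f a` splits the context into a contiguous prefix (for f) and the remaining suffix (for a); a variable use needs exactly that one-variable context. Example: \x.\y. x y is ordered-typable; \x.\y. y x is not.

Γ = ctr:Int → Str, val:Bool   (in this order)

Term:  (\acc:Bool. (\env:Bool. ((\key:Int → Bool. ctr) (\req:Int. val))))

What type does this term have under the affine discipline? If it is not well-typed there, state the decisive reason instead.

term : Bool → Bool → Int → Str
usage: ctr=1, val=1, acc (bound)=0, env (bound)=0, key (bound)=0, req (bound)=0
uses in reading order: ctr, val
typing: the term checks, with type Bool → Bool → Int → Str
all disciplines: ordered ✗ | linear ✗ | affine ✓ | relevant ✗ | unrestricted ✓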